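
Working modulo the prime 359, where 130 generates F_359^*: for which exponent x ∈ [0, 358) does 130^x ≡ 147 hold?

52

Baby-step giant-step with m = ceil(sqrt(358)) = 19.
Baby table (130^j mod 359 for j=0..18):
  0:1  1:130  2:27  3:279  4:11  5:353  6:297  7:197
  8:121  9:293  10:36  11:13  12:254  13:351  14:37  15:143
  16:281  17:271  18:48
Giant step factor: 130^(-19) ≡ 76 (mod 359).
Scan 147·76^i mod 359 for i = 0, 1, …:
  i=0: 147   i=1: 43   i=2: 37
Match at i=2, j=14: x = 2·19 + 14 = 52.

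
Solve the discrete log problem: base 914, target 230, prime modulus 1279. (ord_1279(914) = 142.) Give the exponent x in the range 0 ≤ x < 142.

Baby-step giant-step with m = ceil(sqrt(142)) = 12.
Baby table (914^j mod 1279 for j=0..11):
  0:1  1:914  2:209  3:455  4:195  5:449  6:1106  7:474
  8:934  9:583  10:798  11:342
Giant step factor: 914^(-12) ≡ 642 (mod 1279).
Scan 230·642^i mod 1279 for i = 0, 1, …:
  i=0: 230   i=1: 575   i=2: 798
Match at i=2, j=10: x = 2·12 + 10 = 34.

34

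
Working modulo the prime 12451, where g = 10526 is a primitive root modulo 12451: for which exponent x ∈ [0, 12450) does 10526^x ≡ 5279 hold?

Baby-step giant-step with m = ceil(sqrt(12450)) = 112.
Baby table (10526^j mod 12451 for j=0..111):
  0:1  1:10526  2:7678  3:11638  4:8650  5:8188  6:1066  7:2365
  8:4441  9:4912  10:7160  11:257  12:3315  13:5988  14:2726  15:6772
  16:97  17:40  18:10157  19:8296  20:4833  21:9823  22:3794  23:5287
  24:7443  25:3326  26:9715  27:27  28:10280  29:8090  30:2951  31:9432
  32:9409  33:3880  34:1600  35:7848  36:8114  37:6555  38:6939  39:2348
  40:12264  41:11347  42:8530  43:2619  44:1080  45:317  46:12325  47:5981
  48:3750  49:2830  50:5788  51:1745  52:2645  53:834  54:729  55:3638
  56:6763  57:4971  58:5644  59:5023  60:5152  61:5847  62:229  63:7411
  64:2671  65:588  66:1141  67:7402  68:7545  69:6192  70:8458  71:4258
  72:8559  73:9049  74:12075  75:1642  76:1704  77:6864  78:9762  79:9160
  80:10067  81:7232  82:11069  83:8287  84:9707  85:2976  86:11111  87:2143
  88:8457  89:6183  90:881  91:9862  92:3425  93:5905  94:638  95:4499
  96:5321  97:4248  98:2907  99:6975  100:7754  101:2299  102:6981  103:8655
  104:11014  105:2103  106:10751  107:10338  108:8499  109:39  110:12082  111:618
Giant step factor: 10526^(-112) ≡ 752 (mod 12451).
Scan 5279·752^i mod 12451 for i = 0, 1, …:
  i=0: 5279   i=1: 10390   i=2: 6503   i=3: 9464
  i=4: 7407   i=5: 4467   i=6: 9865   i=7: 10135
  i=8: 1508   i=9: 975     …   i=19: 3030
  i=20: 27
Match at i=20, j=27: x = 20·112 + 27 = 2267.

2267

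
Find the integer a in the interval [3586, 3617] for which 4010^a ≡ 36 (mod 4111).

3588

Compute 4010^3586 mod 4111 = 725, then multiply by 4010 repeatedly:
  4010^3586=725  4010^3587=773  4010^3588=36
Found 36 at exponent 3588.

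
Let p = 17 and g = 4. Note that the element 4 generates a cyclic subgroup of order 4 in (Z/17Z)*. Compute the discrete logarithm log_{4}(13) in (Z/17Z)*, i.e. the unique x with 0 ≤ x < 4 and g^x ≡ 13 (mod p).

3

Successive powers of 4 modulo 17:
  4^0=1  4^1=4  4^2=16  4^3=13
So 4^3 ≡ 13 (mod 17), giving x = 3.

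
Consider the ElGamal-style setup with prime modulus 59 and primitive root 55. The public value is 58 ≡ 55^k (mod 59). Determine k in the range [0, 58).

29

Baby-step giant-step with m = ceil(sqrt(58)) = 8.
Baby table (55^j mod 59 for j=0..7):
  0:1  1:55  2:16  3:54  4:20  5:38  6:25  7:18
Giant step factor: 55^(-8) ≡ 9 (mod 59).
Scan 58·9^i mod 59 for i = 0, 1, …:
  i=0: 58   i=1: 50   i=2: 37   i=3: 38
Match at i=3, j=5: k = 3·8 + 5 = 29.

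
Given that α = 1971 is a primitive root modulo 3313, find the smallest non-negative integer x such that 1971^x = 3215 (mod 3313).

Baby-step giant-step with m = ceil(sqrt(3312)) = 58.
Baby table (1971^j mod 3313 for j=0..57):
  0:1  1:1971  2:2005  3:2759  4:1356  5:2398  6:2120  7:827
  8:21  9:1635  10:2349  11:1618  12:1972  13:663  14:1451  15:802
  16:441  17:1205  18:2947  19:848  20:1656  21:671  22:654  23:277
  24:2635  25:2114  26:2253  27:1243  28:1646  29:839  30:482  31:2504
  32:2327  33:1325  34:931  35:2912  36:1436  37:1054  38:183  39:2889
  40:2485  41:1321  42:2986  43:1518  44:339  45:2256  46:530  47:1035
  48:2490  49:1237  50:3072  51:2061  52:493  53:994  54:1191  55:1857
  56:2595  57:2786
Giant step factor: 1971^(-58) ≡ 525 (mod 3313).
Scan 3215·525^i mod 3313 for i = 0, 1, …:
  i=0: 3215   i=1: 1558   i=2: 2952   i=3: 2629
  i=4: 2017   i=5: 2078   i=6: 973   i=7: 623
  i=8: 2401   i=9: 1585     …   i=47: 2403
  i=48: 2635
Match at i=48, j=24: x = 48·58 + 24 = 2808.

2808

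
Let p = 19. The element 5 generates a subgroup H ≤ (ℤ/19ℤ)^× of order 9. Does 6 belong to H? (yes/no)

yes

⟨5⟩ has order 9; its elements mod 19 are {1, 4, 5, 6, 7, 9, 11, 16, 17}.
6 is in this set.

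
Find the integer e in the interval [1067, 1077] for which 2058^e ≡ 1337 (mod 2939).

Compute 2058^1067 mod 2939 = 2804, then multiply by 2058 repeatedly:
  2058^1067=2804  2058^1068=1375  2058^1069=2432  2058^1070=2878  2058^1071=839
  2058^1072=1469  2058^1073=1910  2058^1074=1337
Found 1337 at exponent 1074.

1074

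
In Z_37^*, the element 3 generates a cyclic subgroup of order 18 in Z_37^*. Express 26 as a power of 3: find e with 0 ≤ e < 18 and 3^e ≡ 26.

6

Successive powers of 3 modulo 37:
  3^0=1  3^1=3  3^2=9  3^3=27  3^4=7  3^5=21
  3^6=26
So 3^6 ≡ 26 (mod 37), giving e = 6.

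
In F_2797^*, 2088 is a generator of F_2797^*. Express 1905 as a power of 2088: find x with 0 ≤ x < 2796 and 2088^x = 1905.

1732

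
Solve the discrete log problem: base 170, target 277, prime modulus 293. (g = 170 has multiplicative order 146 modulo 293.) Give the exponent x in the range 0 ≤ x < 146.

53

Baby-step giant-step with m = ceil(sqrt(146)) = 13.
Baby table (170^j mod 293 for j=0..12):
  0:1  1:170  2:186  3:269  4:22  5:224  6:283  7:58
  8:191  9:240  10:73  11:104  12:100
Giant step factor: 170^(-13) ≡ 49 (mod 293).
Scan 277·49^i mod 293 for i = 0, 1, …:
  i=0: 277   i=1: 95   i=2: 260   i=3: 141
  i=4: 170
Match at i=4, j=1: x = 4·13 + 1 = 53.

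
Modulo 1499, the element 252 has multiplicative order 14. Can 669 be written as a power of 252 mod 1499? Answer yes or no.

no

⟨252⟩ has order 14; its elements mod 1499 are {1, 151, 185, 252, 316, 546, 577, 922, 953, 1183, 1247, 1314, 1348, 1498}.
669 is not in this set.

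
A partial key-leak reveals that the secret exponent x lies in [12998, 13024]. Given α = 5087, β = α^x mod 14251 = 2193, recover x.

13018

Compute 5087^12998 mod 14251 = 13421, then multiply by 5087 repeatedly:
  5087^12998=13421  5087^12999=10337  5087^13000=12380  5087^13001=1891  5087^13002=92
  5087^13003=11972  5087^13004=7041  5087^13005=4804  5087^13006=11734  5087^13007=7670
  5087^13008=12303  5087^13009=9220  5087^13010=2099  5087^13011=3614  5087^13012=628
  5087^13013=2412  5087^13014=13984  5087^13015=9867  5087^13016=1407  5087^13017=3407
  5087^13018=2193
Found 2193 at exponent 13018.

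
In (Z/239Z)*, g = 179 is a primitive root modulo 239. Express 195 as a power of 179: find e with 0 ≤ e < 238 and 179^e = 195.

17

Baby-step giant-step with m = ceil(sqrt(238)) = 16.
Baby table (179^j mod 239 for j=0..15):
  0:1  1:179  2:15  3:56  4:225  5:123  6:29  7:172
  8:196  9:190  10:72  11:221  12:124  13:208  14:187  15:13
Giant step factor: 179^(-16) ≡ 110 (mod 239).
Scan 195·110^i mod 239 for i = 0, 1, …:
  i=0: 195   i=1: 179
Match at i=1, j=1: e = 1·16 + 1 = 17.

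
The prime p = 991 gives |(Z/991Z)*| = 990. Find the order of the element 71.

The order of 71 must divide p − 1 = 990 = 2 · 3^2 · 5 · 11.
Divisors: 1, 2, 3, 5, 6, 9, 10, 11, 15, 18, 22, 30, 33, 45, 55, 66, 90, 99, 110, 165, 198, 330, 495, 990.
Check each in increasing order: 71^1 ≡ 71;  71^2 ≡ 86;  71^3 ≡ 160;  71^5 ≡ 877;  71^6 ≡ 825;  71^9 ≡ 197;  71^10 ≡ 113;  71^11 ≡ 95;  71^15 ≡ 1.
Smallest exponent giving 1 is 15.

15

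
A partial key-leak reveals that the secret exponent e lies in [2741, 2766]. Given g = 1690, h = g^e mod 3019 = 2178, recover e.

2757

Compute 1690^2741 mod 3019 = 952, then multiply by 1690 repeatedly:
  1690^2741=952  1690^2742=2772  1690^2743=2211  1690^2744=2087  1690^2745=838
  1690^2746=309  1690^2747=2942  1690^2748=2706  1690^2749=2374  1690^2750=2828
  1690^2751=243  1690^2752=86  1690^2753=428  1690^2754=1779  1690^2755=2605
  1690^2756=748  1690^2757=2178
Found 2178 at exponent 2757.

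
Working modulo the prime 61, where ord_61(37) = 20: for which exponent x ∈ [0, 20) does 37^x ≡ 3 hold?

Successive powers of 37 modulo 61:
  37^0=1  37^1=37  37^2=27  37^3=23  37^4=58  37^5=11
  37^6=41  37^7=53  37^8=9  37^9=28  37^10=60  37^11=24
  37^12=34  37^13=38  37^14=3
So 37^14 ≡ 3 (mod 61), giving x = 14.

14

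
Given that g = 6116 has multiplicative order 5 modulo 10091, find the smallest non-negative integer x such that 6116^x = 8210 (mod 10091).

Successive powers of 6116 modulo 10091:
  6116^0=1  6116^1=6116  6116^2=8210
So 6116^2 ≡ 8210 (mod 10091), giving x = 2.

2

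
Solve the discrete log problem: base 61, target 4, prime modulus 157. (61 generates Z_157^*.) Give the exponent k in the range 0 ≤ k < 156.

18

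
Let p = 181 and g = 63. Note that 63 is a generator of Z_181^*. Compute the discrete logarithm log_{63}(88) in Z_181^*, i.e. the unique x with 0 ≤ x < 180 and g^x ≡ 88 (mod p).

155

Baby-step giant-step with m = ceil(sqrt(180)) = 14.
Baby table (63^j mod 181 for j=0..13):
  0:1  1:63  2:168  3:86  4:169  5:149  6:156  7:54
  8:144  9:22  10:119  11:76  12:82  13:98
Giant step factor: 63^(-14) ≡ 172 (mod 181).
Scan 88·172^i mod 181 for i = 0, 1, …:
  i=0: 88   i=1: 113   i=2: 69   i=3: 103
  i=4: 159   i=5: 17   i=6: 28   i=7: 110
  i=8: 96   i=9: 41   i=10: 174   i=11: 63
Match at i=11, j=1: x = 11·14 + 1 = 155.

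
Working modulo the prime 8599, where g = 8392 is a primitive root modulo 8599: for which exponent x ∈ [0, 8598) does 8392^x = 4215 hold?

6987

Baby-step giant-step with m = ceil(sqrt(8598)) = 93.
Baby table (8392^j mod 8599 for j=0..92):
  0:1  1:8392  2:8453  3:4425  4:4118  5:7474  6:702  7:869
  8:696  9:2111  10:1572  11:1358  12:2661  13:8108  14:7048  15:2894
  16:2872  17:7426  18:2039  19:7877  20:3271  21:2224  22:3978  23:2058
  24:3944  25:497  26:309  27:4829  28:6480  29:84  30:8409  31:4934
  32:1943  33:1952  34:89  35:7374  36:4204  37:6870  38:5344  39:3063
  40:2285  41:8549  42:1751  43:7300  44:2324  45:476  46:4656  47:7895
  48:8144  49:8195  50:6237  51:7390  52:892  53:4534  54:7352  55:159
  56:1483  57:2583  58:7056  59:1238  60:1704  61:8430  62:587  63:7476
  64:288  65:577  66:947  67:1748  68:7921  69:2762  70:4399  71:901
  72:2671  73:6038  74:5588  75:4149  76:1057  77:4775  78:460  79:7968
  80:1632  81:6136  82:2500  83:7039  84:4757  85:4186  86:1997  87:7972
  88:804  89:5552  90:3002  91:6313  92:257
Giant step factor: 8392^(-93) ≡ 2352 (mod 8599).
Scan 4215·2352^i mod 8599 for i = 0, 1, …:
  i=0: 4215   i=1: 7632   i=2: 4351   i=3: 742
  i=4: 8186   i=5: 311   i=6: 557   i=7: 3016
  i=8: 8056   i=9: 4115     …   i=74: 2798
  i=75: 2661
Match at i=75, j=12: x = 75·93 + 12 = 6987.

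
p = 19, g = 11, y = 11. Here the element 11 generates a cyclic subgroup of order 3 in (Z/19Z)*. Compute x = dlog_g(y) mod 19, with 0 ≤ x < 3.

1

Successive powers of 11 modulo 19:
  11^0=1  11^1=11
So 11^1 ≡ 11 (mod 19), giving x = 1.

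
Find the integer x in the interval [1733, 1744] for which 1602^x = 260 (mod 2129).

1744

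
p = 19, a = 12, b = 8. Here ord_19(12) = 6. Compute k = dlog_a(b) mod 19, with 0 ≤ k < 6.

Successive powers of 12 modulo 19:
  12^0=1  12^1=12  12^2=11  12^3=18  12^4=7  12^5=8
So 12^5 ≡ 8 (mod 19), giving k = 5.

5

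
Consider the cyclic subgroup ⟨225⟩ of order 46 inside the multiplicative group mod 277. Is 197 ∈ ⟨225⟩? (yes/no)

no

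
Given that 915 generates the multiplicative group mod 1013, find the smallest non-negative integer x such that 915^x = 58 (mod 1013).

684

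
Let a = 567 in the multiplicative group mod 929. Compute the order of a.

The order of 567 must divide p − 1 = 928 = 2^5 · 29.
Divisors: 1, 2, 4, 8, 16, 29, 32, 58, 116, 232, 464, 928.
Check each in increasing order: 567^1 ≡ 567;  567^2 ≡ 55;  567^4 ≡ 238;  567^8 ≡ 904;  567^16 ≡ 625;  567^29 ≡ 541;  567^32 ≡ 445;  567^58 ≡ 46;  567^116 ≡ 258;  567^232 ≡ 605;  567^464 ≡ 928;  567^928 ≡ 1.
Smallest exponent giving 1 is 928.

928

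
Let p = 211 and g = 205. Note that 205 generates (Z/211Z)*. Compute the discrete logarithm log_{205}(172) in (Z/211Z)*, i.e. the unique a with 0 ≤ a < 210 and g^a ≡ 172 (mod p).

Baby-step giant-step with m = ceil(sqrt(210)) = 15.
Baby table (205^j mod 211 for j=0..14):
  0:1  1:205  2:36  3:206  4:30  5:31  6:25  7:61
  8:56  9:86  10:117  11:142  12:203  13:48  14:134
Giant step factor: 205^(-15) ≡ 153 (mod 211).
Scan 172·153^i mod 211 for i = 0, 1, …:
  i=0: 172   i=1: 152   i=2: 46   i=3: 75
  i=4: 81   i=5: 155   i=6: 83   i=7: 39
  i=8: 59   i=9: 165   i=10: 136   i=11: 130
  i=12: 56
Match at i=12, j=8: a = 12·15 + 8 = 188.

188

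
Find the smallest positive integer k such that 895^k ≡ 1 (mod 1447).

723

The order of 895 must divide p − 1 = 1446 = 2 · 3 · 241.
Divisors: 1, 2, 3, 6, 241, 482, 723, 1446.
Check each in increasing order: 895^1 ≡ 895;  895^2 ≡ 834;  895^3 ≡ 1225;  895^6 ≡ 86;  895^241 ≡ 742;  895^482 ≡ 704;  895^723 ≡ 1.
Smallest exponent giving 1 is 723.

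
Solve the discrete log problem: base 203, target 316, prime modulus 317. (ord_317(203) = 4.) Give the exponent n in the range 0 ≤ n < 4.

2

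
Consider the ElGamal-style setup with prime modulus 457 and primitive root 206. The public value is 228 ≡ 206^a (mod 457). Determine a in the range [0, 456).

Baby-step giant-step with m = ceil(sqrt(456)) = 22.
Baby table (206^j mod 457 for j=0..21):
  0:1  1:206  2:392  3:320  4:112  5:222  6:32  7:194
  8:205  9:186  10:385  11:249  12:110  13:267  14:162  15:11
  16:438  17:199  18:321  19:318  20:157  21:352
Giant step factor: 206^(-22) ≡ 115 (mod 457).
Scan 228·115^i mod 457 for i = 0, 1, …:
  i=0: 228   i=1: 171   i=2: 14   i=3: 239
  i=4: 65   i=5: 163   i=6: 8   i=7: 6
  i=8: 233   i=9: 289     …   i=13: 361
  i=14: 385
Match at i=14, j=10: a = 14·22 + 10 = 318.

318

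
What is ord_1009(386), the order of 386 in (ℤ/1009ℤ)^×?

The order of 386 must divide p − 1 = 1008 = 2^4 · 3^2 · 7.
Divisors: 1, 2, 3, 4, 6, 7, 8, 9, 12, 14, 16, 18, 21, 24, 28, 36, 42, 48, 56, 63, 72, 84, 112, 126, 144, 168, 252, 336, 504, 1008.
Check each in increasing order: 386^1 ≡ 386;  386^2 ≡ 673;  386^3 ≡ 465;  386^4 ≡ 897;  386^6 ≡ 299;  386^7 ≡ 388;  386^8 ≡ 436;  386^9 ≡ 802;  386^12 ≡ 609;  386^14 ≡ 203;  386^16 ≡ 404;  386^18 ≡ 471;  386^21 ≡ 62;  386^24 ≡ 578;  386^28 ≡ 849;  386^36 ≡ 870;  386^42 ≡ 817;  386^48 ≡ 105;  386^56 ≡ 375;  386^63 ≡ 204;  386^72 ≡ 150;  386^84 ≡ 540;  386^112 ≡ 374;  386^126 ≡ 247;  386^144 ≡ 302;  386^168 ≡ 1008;  386^252 ≡ 469;  386^336 ≡ 1.
Smallest exponent giving 1 is 336.

336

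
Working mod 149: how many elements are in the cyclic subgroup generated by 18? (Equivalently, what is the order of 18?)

148

The order of 18 must divide p − 1 = 148 = 2^2 · 37.
Divisors: 1, 2, 4, 37, 74, 148.
Check each in increasing order: 18^1 ≡ 18;  18^2 ≡ 26;  18^4 ≡ 80;  18^37 ≡ 44;  18^74 ≡ 148;  18^148 ≡ 1.
Smallest exponent giving 1 is 148.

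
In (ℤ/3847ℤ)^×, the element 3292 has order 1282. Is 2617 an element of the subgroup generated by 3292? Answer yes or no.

yes

2617 ∈ ⟨3292⟩ iff 2617^1282 ≡ 1 (mod 3847), since |⟨3292⟩| = 1282.
2617^1282 mod 3847 = 1.
Since 1 = 1, 2617 lies in the subgroup.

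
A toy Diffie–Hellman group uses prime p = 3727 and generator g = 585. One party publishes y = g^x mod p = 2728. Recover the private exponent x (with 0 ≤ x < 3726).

Baby-step giant-step with m = ceil(sqrt(3726)) = 62.
Baby table (585^j mod 3727 for j=0..61):
  0:1  1:585  2:3068  3:2093  4:1949  5:3430  6:1424  7:1919
  8:788  9:2559  10:2488  11:1950  12:288  13:765  14:285  15:2737
  16:2262  17:185  18:142  19:1076  20:3324  21:2773  22:960  23:2550
  24:950  25:427  26:86  27:1859  28:2958  29:1102  30:3626  31:547
  32:3200  33:1046  34:682  35:181  36:1529  37:3712  38:2406  39:2431
  40:2148  41:581  42:728  43:1002  44:1031  45:3088  46:2612  47:3677
  48:566  49:3134  50:3433  51:3179  52:3669  53:3340  54:952  55:1597
  56:2495  57:2318  58:3129  59:508  60:2747  61:658
Giant step factor: 585^(-62) ≡ 1343 (mod 3727).
Scan 2728·1343^i mod 3727 for i = 0, 1, …:
  i=0: 2728   i=1: 63   i=2: 2615   i=3: 1111
  i=4: 1273   i=5: 2673   i=6: 738   i=7: 3479
  i=8: 2366   i=9: 2134   i=10: 3626
Match at i=10, j=30: x = 10·62 + 30 = 650.

650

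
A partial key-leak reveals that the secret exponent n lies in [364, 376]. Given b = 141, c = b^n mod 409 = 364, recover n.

Compute 141^364 mod 409 = 307, then multiply by 141 repeatedly:
  141^364=307  141^365=342  141^366=369  141^367=86  141^368=265
  141^369=146  141^370=136  141^371=362  141^372=326  141^373=158
  141^374=192  141^375=78  141^376=364
Found 364 at exponent 376.

376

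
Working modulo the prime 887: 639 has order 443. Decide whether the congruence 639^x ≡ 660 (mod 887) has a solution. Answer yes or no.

no

660 ∈ ⟨639⟩ iff 660^443 ≡ 1 (mod 887), since |⟨639⟩| = 443.
660^443 mod 887 = 886.
Since 886 ≠ 1, 660 does not lie in the subgroup.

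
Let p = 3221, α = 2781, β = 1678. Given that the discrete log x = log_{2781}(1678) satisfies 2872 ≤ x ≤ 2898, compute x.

2878

Compute 2781^2872 mod 3221 = 2264, then multiply by 2781 repeatedly:
  2781^2872=2264  2781^2873=2350  2781^2874=3162  2781^2875=192  2781^2876=2487
  2781^2877=860  2781^2878=1678
Found 1678 at exponent 2878.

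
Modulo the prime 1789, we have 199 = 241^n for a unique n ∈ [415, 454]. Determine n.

Compute 241^415 mod 1789 = 654, then multiply by 241 repeatedly:
  241^415=654  241^416=182  241^417=926  241^418=1330  241^419=299
  241^420=499  241^421=396  241^422=619  241^423=692  241^424=395
  241^425=378  241^426=1648  241^427=10  241^428=621  241^429=1174
  241^430=272  241^431=1148  241^432=1162  241^433=958  241^434=97
  241^435=120  241^436=296  241^437=1565  241^438=1475  241^439=1253
  241^440=1421  241^441=762  241^442=1164  241^443=1440  241^444=1763
  241^445=890  241^446=1599  241^447=724  241^448=951  241^449=199
Found 199 at exponent 449.

449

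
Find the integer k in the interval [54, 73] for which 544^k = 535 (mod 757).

72

Compute 544^54 mod 757 = 525, then multiply by 544 repeatedly:
  544^54=525  544^55=211  544^56=477  544^57=594  544^58=654
  544^59=743  544^60=711  544^61=714  544^62=75  544^63=679
  544^64=717  544^65=193  544^66=526  544^67=755  544^68=426
  544^69=102  544^70=227  544^71=97  544^72=535
Found 535 at exponent 72.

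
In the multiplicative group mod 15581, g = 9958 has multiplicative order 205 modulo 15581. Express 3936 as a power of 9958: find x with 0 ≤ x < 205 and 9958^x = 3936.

65

Baby-step giant-step with m = ceil(sqrt(205)) = 15.
Baby table (9958^j mod 15581 for j=0..14):
  0:1  1:9958  2:4280  3:6205  4:10725  5:7376  6:1374  7:2174
  8:6683  9:2863  10:12105  11:6974  12:2575  13:11105  14:5233
Giant step factor: 9958^(-15) ≡ 7481 (mod 15581).
Scan 3936·7481^i mod 15581 for i = 0, 1, …:
  i=0: 3936   i=1: 12707   i=2: 1386   i=3: 7301
  i=4: 7376
Match at i=4, j=5: x = 4·15 + 5 = 65.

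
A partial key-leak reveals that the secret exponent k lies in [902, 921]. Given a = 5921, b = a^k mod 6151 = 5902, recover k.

Compute 5921^902 mod 6151 = 1365, then multiply by 5921 repeatedly:
  5921^902=1365  5921^903=5902
Found 5902 at exponent 903.

903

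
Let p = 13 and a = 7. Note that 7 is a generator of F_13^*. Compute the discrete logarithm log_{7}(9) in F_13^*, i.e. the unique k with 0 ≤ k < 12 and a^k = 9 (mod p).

4

Successive powers of 7 modulo 13:
  7^0=1  7^1=7  7^2=10  7^3=5  7^4=9
So 7^4 ≡ 9 (mod 13), giving k = 4.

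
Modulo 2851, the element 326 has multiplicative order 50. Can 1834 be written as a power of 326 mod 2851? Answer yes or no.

1834 ∈ ⟨326⟩ iff 1834^50 ≡ 1 (mod 2851), since |⟨326⟩| = 50.
1834^50 mod 2851 = 1.
Since 1 = 1, 1834 lies in the subgroup.

yes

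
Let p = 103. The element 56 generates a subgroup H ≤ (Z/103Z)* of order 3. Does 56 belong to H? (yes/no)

yes

⟨56⟩ has order 3; its elements mod 103 are {1, 46, 56}.
56 is in this set.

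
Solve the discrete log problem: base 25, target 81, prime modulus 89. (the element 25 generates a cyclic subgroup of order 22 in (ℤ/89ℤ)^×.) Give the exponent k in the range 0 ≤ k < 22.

17

Successive powers of 25 modulo 89:
  25^0=1  25^1=25  25^2=2  25^3=50  25^4=4  25^5=11
  25^6=8  25^7=22  25^8=16  25^9=44  25^10=32  25^11=88
  25^12=64  25^13=87  25^14=39  25^15=85  25^16=78  25^17=81
So 25^17 ≡ 81 (mod 89), giving k = 17.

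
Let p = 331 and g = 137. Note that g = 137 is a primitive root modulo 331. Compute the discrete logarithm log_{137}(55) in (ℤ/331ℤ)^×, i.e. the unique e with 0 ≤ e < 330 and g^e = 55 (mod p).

Baby-step giant-step with m = ceil(sqrt(330)) = 19.
Baby table (137^j mod 331 for j=0..18):
  0:1  1:137  2:233  3:145  4:5  5:23  6:172  7:63
  8:25  9:115  10:198  11:315  12:125  13:244  14:328  15:251
  16:294  17:227  18:316
Giant step factor: 137^(-19) ≡ 307 (mod 331).
Scan 55·307^i mod 331 for i = 0, 1, …:
  i=0: 55   i=1: 4   i=2: 235   i=3: 318
  i=4: 312   i=5: 125
Match at i=5, j=12: e = 5·19 + 12 = 107.

107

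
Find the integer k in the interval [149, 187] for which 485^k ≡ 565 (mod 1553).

164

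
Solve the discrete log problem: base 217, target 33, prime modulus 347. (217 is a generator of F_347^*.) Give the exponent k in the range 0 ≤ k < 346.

Baby-step giant-step with m = ceil(sqrt(346)) = 19.
Baby table (217^j mod 347 for j=0..18):
  0:1  1:217  2:244  3:204  4:199  5:155  6:323  7:344
  8:43  9:309  10:82  11:97  12:229  13:72  14:9  15:218
  16:114  17:101  18:56
Giant step factor: 217^(-19) ≡ 248 (mod 347).
Scan 33·248^i mod 347 for i = 0, 1, …:
  i=0: 33   i=1: 203   i=2: 29   i=3: 252
  i=4: 36   i=5: 253   i=6: 284   i=7: 338
  i=8: 197   i=9: 276     …   i=15: 104
  i=16: 114
Match at i=16, j=16: k = 16·19 + 16 = 320.

320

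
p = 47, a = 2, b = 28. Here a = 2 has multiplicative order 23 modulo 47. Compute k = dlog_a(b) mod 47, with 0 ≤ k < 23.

Successive powers of 2 modulo 47:
  2^0=1  2^1=2  2^2=4  2^3=8  2^4=16  2^5=32
  2^6=17  2^7=34  2^8=21  2^9=42  2^10=37  2^11=27
  2^12=7  2^13=14  2^14=28
So 2^14 ≡ 28 (mod 47), giving k = 14.

14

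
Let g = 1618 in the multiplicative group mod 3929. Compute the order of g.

3928

The order of 1618 must divide p − 1 = 3928 = 2^3 · 491.
Divisors: 1, 2, 4, 8, 491, 982, 1964, 3928.
Check each in increasing order: 1618^1 ≡ 1618;  1618^2 ≡ 1210;  1618^4 ≡ 2512;  1618^8 ≡ 170;  1618^491 ≡ 2286;  1618^982 ≡ 226;  1618^1964 ≡ 3928;  1618^3928 ≡ 1.
Smallest exponent giving 1 is 3928.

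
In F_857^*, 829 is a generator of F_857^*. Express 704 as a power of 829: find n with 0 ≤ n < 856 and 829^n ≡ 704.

427

Baby-step giant-step with m = ceil(sqrt(856)) = 30.
Baby table (829^j mod 857 for j=0..29):
  0:1  1:829  2:784  3:330  4:187  5:763  6:61  7:6
  8:689  9:419  10:266  11:265  12:293  13:366  14:36  15:706
  16:800  17:739  18:733  19:44  20:482  21:216  22:808  23:515
  24:149  25:113  26:264  27:321  28:439  29:563
Giant step factor: 829^(-30) ≡ 393 (mod 857).
Scan 704·393^i mod 857 for i = 0, 1, …:
  i=0: 704   i=1: 718   i=2: 221   i=3: 296
  i=4: 633   i=5: 239   i=6: 514   i=7: 607
  i=8: 305   i=9: 742     …   i=13: 543
  i=14: 6
Match at i=14, j=7: n = 14·30 + 7 = 427.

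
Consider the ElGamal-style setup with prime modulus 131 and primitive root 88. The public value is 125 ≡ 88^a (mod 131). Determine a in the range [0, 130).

Baby-step giant-step with m = ceil(sqrt(130)) = 12.
Baby table (88^j mod 131 for j=0..11):
  0:1  1:88  2:15  3:10  4:94  5:19  6:100  7:23
  8:59  9:83  10:99  11:66
Giant step factor: 88^(-12) ≡ 3 (mod 131).
Scan 125·3^i mod 131 for i = 0, 1, …:
  i=0: 125   i=1: 113   i=2: 77   i=3: 100
Match at i=3, j=6: a = 3·12 + 6 = 42.

42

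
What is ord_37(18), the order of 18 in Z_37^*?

The order of 18 must divide p − 1 = 36 = 2^2 · 3^2.
Divisors: 1, 2, 3, 4, 6, 9, 12, 18, 36.
Check each in increasing order: 18^1 ≡ 18;  18^2 ≡ 28;  18^3 ≡ 23;  18^4 ≡ 7;  18^6 ≡ 11;  18^9 ≡ 31;  18^12 ≡ 10;  18^18 ≡ 36;  18^36 ≡ 1.
Smallest exponent giving 1 is 36.

36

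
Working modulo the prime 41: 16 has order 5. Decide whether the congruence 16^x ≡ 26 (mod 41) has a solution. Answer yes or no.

no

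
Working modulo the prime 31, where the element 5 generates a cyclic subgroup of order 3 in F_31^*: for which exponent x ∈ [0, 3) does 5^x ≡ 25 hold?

2

Successive powers of 5 modulo 31:
  5^0=1  5^1=5  5^2=25
So 5^2 ≡ 25 (mod 31), giving x = 2.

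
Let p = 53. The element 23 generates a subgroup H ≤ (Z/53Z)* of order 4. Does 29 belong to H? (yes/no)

29 ∈ ⟨23⟩ iff 29^4 ≡ 1 (mod 53), since |⟨23⟩| = 4.
29^4 mod 53 = 49.
Since 49 ≠ 1, 29 does not lie in the subgroup.

no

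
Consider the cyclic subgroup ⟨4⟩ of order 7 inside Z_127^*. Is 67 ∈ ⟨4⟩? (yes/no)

no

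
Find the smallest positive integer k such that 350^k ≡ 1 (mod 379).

63

The order of 350 must divide p − 1 = 378 = 2 · 3^3 · 7.
Divisors: 1, 2, 3, 6, 7, 9, 14, 18, 21, 27, 42, 54, 63, 126, 189, 378.
Check each in increasing order: 350^1 ≡ 350;  350^2 ≡ 83;  350^3 ≡ 246;  350^6 ≡ 255;  350^7 ≡ 185;  350^9 ≡ 195;  350^14 ≡ 115;  350^18 ≡ 125;  350^21 ≡ 51;  350^27 ≡ 119;  350^42 ≡ 327;  350^54 ≡ 138;  350^63 ≡ 1.
Smallest exponent giving 1 is 63.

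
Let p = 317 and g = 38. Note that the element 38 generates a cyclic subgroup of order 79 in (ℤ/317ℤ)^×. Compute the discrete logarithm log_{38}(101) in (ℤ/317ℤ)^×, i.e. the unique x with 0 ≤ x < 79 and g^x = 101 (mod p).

56

Baby-step giant-step with m = ceil(sqrt(79)) = 9.
Baby table (38^j mod 317 for j=0..8):
  0:1  1:38  2:176  3:31  4:227  5:67  6:10  7:63
  8:175
Giant step factor: 38^(-9) ≡ 181 (mod 317).
Scan 101·181^i mod 317 for i = 0, 1, …:
  i=0: 101   i=1: 212   i=2: 15   i=3: 179
  i=4: 65   i=5: 36   i=6: 176
Match at i=6, j=2: x = 6·9 + 2 = 56.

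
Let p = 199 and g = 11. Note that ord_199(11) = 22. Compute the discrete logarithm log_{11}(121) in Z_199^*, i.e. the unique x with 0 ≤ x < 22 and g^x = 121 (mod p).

2

Successive powers of 11 modulo 199:
  11^0=1  11^1=11  11^2=121
So 11^2 ≡ 121 (mod 199), giving x = 2.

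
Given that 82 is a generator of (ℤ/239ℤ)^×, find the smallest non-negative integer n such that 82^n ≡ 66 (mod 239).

Baby-step giant-step with m = ceil(sqrt(238)) = 16.
Baby table (82^j mod 239 for j=0..15):
  0:1  1:82  2:32  3:234  4:68  5:79  6:25  7:138
  8:83  9:114  10:27  11:63  12:147  13:104  14:163  15:221
Giant step factor: 82^(-16) ≡ 165 (mod 239).
Scan 66·165^i mod 239 for i = 0, 1, …:
  i=0: 66   i=1: 135   i=2: 48   i=3: 33
  i=4: 187   i=5: 24   i=6: 136   i=7: 213
  i=8: 12   i=9: 68
Match at i=9, j=4: n = 9·16 + 4 = 148.

148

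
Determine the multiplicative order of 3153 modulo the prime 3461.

865

The order of 3153 must divide p − 1 = 3460 = 2^2 · 5 · 173.
Divisors: 1, 2, 4, 5, 10, 20, 173, 346, 692, 865, 1730, 3460.
Check each in increasing order: 3153^1 ≡ 3153;  3153^2 ≡ 1417;  3153^4 ≡ 509;  3153^5 ≡ 2434;  3153^10 ≡ 2585;  3153^20 ≡ 2495;  3153^173 ≡ 1548;  3153^346 ≡ 1292;  3153^692 ≡ 1062;  3153^865 ≡ 1.
Smallest exponent giving 1 is 865.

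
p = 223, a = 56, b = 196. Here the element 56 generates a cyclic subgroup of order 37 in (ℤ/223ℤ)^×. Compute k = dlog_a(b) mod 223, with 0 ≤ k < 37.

Successive powers of 56 modulo 223:
  56^0=1  56^1=56  56^2=14  56^3=115  56^4=196
So 56^4 ≡ 196 (mod 223), giving k = 4.

4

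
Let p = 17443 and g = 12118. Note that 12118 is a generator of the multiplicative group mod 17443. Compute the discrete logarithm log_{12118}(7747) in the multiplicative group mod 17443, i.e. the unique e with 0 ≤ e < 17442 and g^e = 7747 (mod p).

145

Baby-step giant-step with m = ceil(sqrt(17442)) = 133.
Baby table (12118^j mod 17443 for j=0..132):
  0:1  1:12118  2:10750  3:4176  4:2625  5:11161  6:13419  7:7796
  8:640  9:10828  10:7458  11:3861  12:5472  13:8853  14:6204  15:742
  16:8411  17:5049  18:11181  19:11577  20:13480  21:14388  22:10999  23:3919
  24:10596  25:4405  26:4210  27:13448  28:10358  29:15859  30:9831  31:13811
  32:13556  33:10877  34:8178  35:7321  36:780  37:15377  38:12360  39:12882
  40:6669  41:1523  42:1020  43:10716  44:10796  45:3428  46:8721  47:11384
  48:12068  49:15355  50:7409  51:3141  52:2012  53:13545  54:17123  55:12029
  56:13714  57:6791  58:14707  59:4295  60:14341  61:17072  62:4516  63:6197
  64:3131  65:2933  66:10703  67:10249  68:3222  69:6762  70:12145  71:6519
  72:15338  73:10719  74:12264  75:792  76:3806  77:1816  78:10665  79:3283
  80:13354  81:5061  82:17053  83:1033  84:11263  85:11002  86:5387  87:7960
  88:16933  89:12085  90:12045  91:15729  92:4361  93:11751  94:11409  95:1044
  96:5017  97:7151  98:16437  99:1949  100:160  101:2707  102:10586  103:5326
  104:1368  105:6574  106:1551  107:8907  108:15185  109:5623  110:7156  111:7255
  112:3370  113:3597  114:15832  115:14062  116:2649  117:5462  118:9774  119:3362
  120:11311  121:17047  122:15540  123:16535  124:3389  125:7080  126:10766  127:6191
  128:195  129:8205  130:3090  131:11942  132:6028
Giant step factor: 12118^(-133) ≡ 15370 (mod 17443).
Scan 7747·15370^i mod 17443 for i = 0, 1, …:
  i=0: 7747   i=1: 5472
Match at i=1, j=12: e = 1·133 + 12 = 145.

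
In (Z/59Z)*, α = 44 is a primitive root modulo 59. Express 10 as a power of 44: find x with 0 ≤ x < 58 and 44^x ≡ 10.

Successive powers of 44 modulo 59:
  44^0=1  44^1=44  44^2=48  44^3=47  44^4=3  44^5=14
  44^6=26  44^7=23  44^8=9  44^9=42  44^10=19  44^11=10
So 44^11 ≡ 10 (mod 59), giving x = 11.

11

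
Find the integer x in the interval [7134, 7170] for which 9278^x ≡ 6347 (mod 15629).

Compute 9278^7134 mod 15629 = 11854, then multiply by 9278 repeatedly:
  9278^7134=11854  9278^7135=139  9278^7136=8064  9278^7137=1769  9278^7138=2332
  9278^7139=5760  9278^7140=5729  9278^7141=15062  9278^7142=6347
Found 6347 at exponent 7142.

7142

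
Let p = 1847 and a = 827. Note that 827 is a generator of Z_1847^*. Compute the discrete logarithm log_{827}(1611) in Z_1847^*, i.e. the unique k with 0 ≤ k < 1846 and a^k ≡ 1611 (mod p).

815

Baby-step giant-step with m = ceil(sqrt(1846)) = 43.
Baby table (827^j mod 1847 for j=0..42):
  0:1  1:827  2:539  3:626  4:542  5:1260  6:312  7:1291
  8:91  9:1377  10:1027  11:1556  12:1300  13:146  14:687  15:1120
  16:893  17:1558  18:1107  19:1224  20:92  21:357  22:1566  23:335
  24:1842  25:1406  26:999  27:564  28:984  29:1088  30:287  31:933
  32:1392  33:503  34:406  35:1455  36:888  37:1117  38:259  39:1788
  40:1076  41:1445  42:6
Giant step factor: 827^(-43) ≡ 1528 (mod 1847).
Scan 1611·1528^i mod 1847 for i = 0, 1, …:
  i=0: 1611   i=1: 1404   i=2: 945   i=3: 1453
  i=4: 90   i=5: 842   i=6: 1064   i=7: 432
  i=8: 717   i=9: 305     …   i=17: 36
  i=18: 1445
Match at i=18, j=41: k = 18·43 + 41 = 815.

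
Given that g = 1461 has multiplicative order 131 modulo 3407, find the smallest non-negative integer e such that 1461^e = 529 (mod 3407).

Baby-step giant-step with m = ceil(sqrt(131)) = 12.
Baby table (1461^j mod 3407 for j=0..11):
  0:1  1:1461  2:1739  3:2464  4:2112  5:2297  6:22  7:1479
  8:781  9:3103  10:2173  11:2836
Giant step factor: 1461^(-12) ≡ 3048 (mod 3407).
Scan 529·3048^i mod 3407 for i = 0, 1, …:
  i=0: 529   i=1: 881   i=2: 572   i=3: 2479
  i=4: 2673   i=5: 1167   i=6: 108   i=7: 2112
Match at i=7, j=4: e = 7·12 + 4 = 88.

88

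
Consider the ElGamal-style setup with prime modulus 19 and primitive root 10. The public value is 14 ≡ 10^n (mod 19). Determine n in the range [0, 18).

Successive powers of 10 modulo 19:
  10^0=1  10^1=10  10^2=5  10^3=12  10^4=6  10^5=3
  10^6=11  10^7=15  10^8=17  10^9=18  10^10=9  10^11=14
So 10^11 ≡ 14 (mod 19), giving n = 11.

11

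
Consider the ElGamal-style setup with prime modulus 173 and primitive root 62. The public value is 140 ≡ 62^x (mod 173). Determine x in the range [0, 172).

8

Baby-step giant-step with m = ceil(sqrt(172)) = 14.
Baby table (62^j mod 173 for j=0..13):
  0:1  1:62  2:38  3:107  4:60  5:87  6:31  7:19
  8:140  9:30  10:130  11:102  12:96  13:70
Giant step factor: 62^(-14) ≡ 150 (mod 173).
Scan 140·150^i mod 173 for i = 0, 1, …:
  i=0: 140
Match at i=0, j=8: x = 0·14 + 8 = 8.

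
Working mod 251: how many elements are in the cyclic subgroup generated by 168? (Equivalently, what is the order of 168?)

250

The order of 168 must divide p − 1 = 250 = 2 · 5^3.
Divisors: 1, 2, 5, 10, 25, 50, 125, 250.
Check each in increasing order: 168^1 ≡ 168;  168^2 ≡ 112;  168^5 ≡ 247;  168^10 ≡ 16;  168^25 ≡ 231;  168^50 ≡ 149;  168^125 ≡ 250;  168^250 ≡ 1.
Smallest exponent giving 1 is 250.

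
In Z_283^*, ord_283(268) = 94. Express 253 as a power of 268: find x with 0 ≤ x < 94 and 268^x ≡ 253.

30

Baby-step giant-step with m = ceil(sqrt(94)) = 10.
Baby table (268^j mod 283 for j=0..9):
  0:1  1:268  2:225  3:21  4:251  5:197  6:158  7:177
  8:175  9:205
Giant step factor: 268^(-10) ≡ 216 (mod 283).
Scan 253·216^i mod 283 for i = 0, 1, …:
  i=0: 253   i=1: 29   i=2: 38   i=3: 1
Match at i=3, j=0: x = 3·10 + 0 = 30.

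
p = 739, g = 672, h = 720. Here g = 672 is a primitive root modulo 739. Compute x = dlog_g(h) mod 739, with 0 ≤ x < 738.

Baby-step giant-step with m = ceil(sqrt(738)) = 28.
Baby table (672^j mod 739 for j=0..27):
  0:1  1:672  2:55  3:10  4:69  5:550  6:100  7:690
  8:327  9:261  10:249  11:314  12:393  13:273  14:184  15:235
  16:513  17:362  18:133  19:696  20:664  21:591  22:309  23:728
  24:737  25:134  26:629  27:719
Giant step factor: 672^(-28) ≡ 166 (mod 739).
Scan 720·166^i mod 739 for i = 0, 1, …:
  i=0: 720   i=1: 541   i=2: 387   i=3: 688
  i=4: 402   i=5: 222   i=6: 641   i=7: 729
  i=8: 557   i=9: 87     …   i=19: 692
  i=20: 327
Match at i=20, j=8: x = 20·28 + 8 = 568.

568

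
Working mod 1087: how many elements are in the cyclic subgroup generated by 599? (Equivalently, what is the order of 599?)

The order of 599 must divide p − 1 = 1086 = 2 · 3 · 181.
Divisors: 1, 2, 3, 6, 181, 362, 543, 1086.
Check each in increasing order: 599^1 ≡ 599;  599^2 ≡ 91;  599^3 ≡ 159;  599^6 ≡ 280;  599^181 ≡ 829;  599^362 ≡ 257;  599^543 ≡ 1.
Smallest exponent giving 1 is 543.

543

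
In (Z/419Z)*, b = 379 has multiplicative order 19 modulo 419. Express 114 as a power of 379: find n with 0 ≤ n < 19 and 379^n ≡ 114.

13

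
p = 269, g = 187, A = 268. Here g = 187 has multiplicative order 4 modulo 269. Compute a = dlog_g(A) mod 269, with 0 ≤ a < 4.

2

Successive powers of 187 modulo 269:
  187^0=1  187^1=187  187^2=268
So 187^2 ≡ 268 (mod 269), giving a = 2.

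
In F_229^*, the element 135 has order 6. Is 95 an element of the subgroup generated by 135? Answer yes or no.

yes

⟨135⟩ has order 6; its elements mod 229 are {1, 94, 95, 134, 135, 228}.
95 is in this set.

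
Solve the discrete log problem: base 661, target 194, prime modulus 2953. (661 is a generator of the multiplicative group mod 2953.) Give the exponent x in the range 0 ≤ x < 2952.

1880

Baby-step giant-step with m = ceil(sqrt(2952)) = 55.
Baby table (661^j mod 2953 for j=0..54):
  0:1  1:661  2:2830  3:1381  4:364  5:1411  6:2476  7:674
  8:2564  9:2735  10:599  11:237  12:148  13:379  14:2467  15:631
  16:718  17:2118  18:276  19:2303  20:1488  21:219  22:62  23:2593
  24:1233  25:2938  26:1897  27:1845  28:2909  29:446  30:2459  31:1249
  32:1702  33:2882  34:317  35:2827  36:2351  37:733  38:221  39:1384
  40:2347  41:1042  42:713  43:1766  44:891  45:1304  46:2621  47:2023
  48:2447  49:2176  50:225  51:1075  52:1855  53:660  54:2169
Giant step factor: 661^(-55) ≡ 1396 (mod 2953).
Scan 194·1396^i mod 2953 for i = 0, 1, …:
  i=0: 194   i=1: 2101   i=2: 667   i=3: 937
  i=4: 2826   i=5: 2841   i=6: 157   i=7: 650
  i=8: 829   i=9: 2661     …   i=33: 231
  i=34: 599
Match at i=34, j=10: x = 34·55 + 10 = 1880.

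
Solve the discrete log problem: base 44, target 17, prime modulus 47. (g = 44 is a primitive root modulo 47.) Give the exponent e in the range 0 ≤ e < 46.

10

Successive powers of 44 modulo 47:
  44^0=1  44^1=44  44^2=9  44^3=20  44^4=34  44^5=39
  44^6=24  44^7=22  44^8=28  44^9=10  44^10=17
So 44^10 ≡ 17 (mod 47), giving e = 10.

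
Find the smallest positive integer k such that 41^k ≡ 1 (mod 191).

38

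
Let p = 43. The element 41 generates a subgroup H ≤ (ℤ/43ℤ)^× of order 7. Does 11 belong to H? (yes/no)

yes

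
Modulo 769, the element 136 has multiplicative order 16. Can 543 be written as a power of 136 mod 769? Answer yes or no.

⟨136⟩ has order 16; its elements mod 769 are {1, 27, 40, 57, 62, 136, 173, 311, 458, 596, 633, 707, 712, 729, 742, 768}.
543 is not in this set.

no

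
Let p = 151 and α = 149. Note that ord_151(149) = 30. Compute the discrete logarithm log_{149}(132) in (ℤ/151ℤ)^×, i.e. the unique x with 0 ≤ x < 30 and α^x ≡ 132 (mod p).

Successive powers of 149 modulo 151:
  149^0=1  149^1=149  149^2=4  149^3=143  149^4=16  149^5=119
  149^6=64  149^7=23  149^8=105  149^9=92  149^10=118  149^11=66
  149^12=19  149^13=113  149^14=76  149^15=150  149^16=2  149^17=147
  149^18=8  149^19=135  149^20=32  149^21=87  149^22=128  149^23=46
  149^24=59  149^25=33  149^26=85  149^27=132
So 149^27 ≡ 132 (mod 151), giving x = 27.

27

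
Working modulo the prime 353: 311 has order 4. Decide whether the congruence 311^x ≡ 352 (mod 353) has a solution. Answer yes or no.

yes

⟨311⟩ has order 4; its elements mod 353 are {1, 42, 311, 352}.
352 is in this set.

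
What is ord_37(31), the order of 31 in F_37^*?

The order of 31 must divide p − 1 = 36 = 2^2 · 3^2.
Divisors: 1, 2, 3, 4, 6, 9, 12, 18, 36.
Check each in increasing order: 31^1 ≡ 31;  31^2 ≡ 36;  31^3 ≡ 6;  31^4 ≡ 1.
Smallest exponent giving 1 is 4.

4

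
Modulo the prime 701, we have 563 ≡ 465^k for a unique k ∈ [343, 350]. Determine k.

345

Compute 465^343 mod 701 = 318, then multiply by 465 repeatedly:
  465^343=318  465^344=660  465^345=563
Found 563 at exponent 345.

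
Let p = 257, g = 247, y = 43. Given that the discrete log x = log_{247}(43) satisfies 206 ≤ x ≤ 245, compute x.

Compute 247^206 mod 257 = 221, then multiply by 247 repeatedly:
  247^206=221  247^207=103  247^208=255  247^209=20  247^210=57
  247^211=201  247^212=46  247^213=54  247^214=231  247^215=3
  247^216=227  247^217=43
Found 43 at exponent 217.

217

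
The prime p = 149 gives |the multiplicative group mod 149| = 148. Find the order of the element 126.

The order of 126 must divide p − 1 = 148 = 2^2 · 37.
Divisors: 1, 2, 4, 37, 74, 148.
Check each in increasing order: 126^1 ≡ 126;  126^2 ≡ 82;  126^4 ≡ 19;  126^37 ≡ 105;  126^74 ≡ 148;  126^148 ≡ 1.
Smallest exponent giving 1 is 148.

148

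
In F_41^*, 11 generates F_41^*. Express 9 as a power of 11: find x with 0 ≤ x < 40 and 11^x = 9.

Successive powers of 11 modulo 41:
  11^0=1  11^1=11  11^2=39  11^3=19  11^4=4  11^5=3
  11^6=33  11^7=35  11^8=16  11^9=12  11^10=9
So 11^10 ≡ 9 (mod 41), giving x = 10.

10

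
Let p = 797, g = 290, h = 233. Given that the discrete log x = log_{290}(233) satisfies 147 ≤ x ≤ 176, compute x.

166

Compute 290^147 mod 797 = 491, then multiply by 290 repeatedly:
  290^147=491  290^148=524  290^149=530  290^150=676  290^151=775
  290^152=793  290^153=434  290^154=731  290^155=785  290^156=505
  290^157=599  290^158=761  290^159=718  290^160=203  290^161=689
  290^162=560  290^163=609  290^164=473  290^165=86  290^166=233
Found 233 at exponent 166.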